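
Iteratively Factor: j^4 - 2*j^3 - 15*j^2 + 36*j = (j)*(j^3 - 2*j^2 - 15*j + 36) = j*(j - 3)*(j^2 + j - 12) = j*(j - 3)*(j + 4)*(j - 3)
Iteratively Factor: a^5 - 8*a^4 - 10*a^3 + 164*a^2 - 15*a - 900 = (a - 4)*(a^4 - 4*a^3 - 26*a^2 + 60*a + 225) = (a - 5)*(a - 4)*(a^3 + a^2 - 21*a - 45) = (a - 5)*(a - 4)*(a + 3)*(a^2 - 2*a - 15) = (a - 5)*(a - 4)*(a + 3)^2*(a - 5)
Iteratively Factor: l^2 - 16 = (l - 4)*(l + 4)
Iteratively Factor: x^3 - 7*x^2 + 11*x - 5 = (x - 5)*(x^2 - 2*x + 1) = (x - 5)*(x - 1)*(x - 1)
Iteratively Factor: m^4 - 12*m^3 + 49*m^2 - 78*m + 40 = (m - 1)*(m^3 - 11*m^2 + 38*m - 40) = (m - 2)*(m - 1)*(m^2 - 9*m + 20) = (m - 5)*(m - 2)*(m - 1)*(m - 4)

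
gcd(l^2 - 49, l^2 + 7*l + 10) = 1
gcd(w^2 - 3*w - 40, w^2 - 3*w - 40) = w^2 - 3*w - 40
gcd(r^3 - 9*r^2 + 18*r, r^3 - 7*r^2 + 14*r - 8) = 1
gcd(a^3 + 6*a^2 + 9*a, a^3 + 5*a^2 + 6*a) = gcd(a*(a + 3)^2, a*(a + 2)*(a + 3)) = a^2 + 3*a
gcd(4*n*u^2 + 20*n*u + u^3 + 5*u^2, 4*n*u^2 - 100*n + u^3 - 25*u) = 4*n*u + 20*n + u^2 + 5*u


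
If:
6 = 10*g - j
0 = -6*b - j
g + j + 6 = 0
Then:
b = 1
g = 0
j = -6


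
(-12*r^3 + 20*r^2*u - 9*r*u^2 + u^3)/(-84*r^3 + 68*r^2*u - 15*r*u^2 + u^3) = (r - u)/(7*r - u)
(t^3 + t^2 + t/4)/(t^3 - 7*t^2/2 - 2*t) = (t + 1/2)/(t - 4)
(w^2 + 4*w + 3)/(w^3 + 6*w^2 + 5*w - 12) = (w + 1)/(w^2 + 3*w - 4)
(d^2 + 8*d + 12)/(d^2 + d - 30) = (d + 2)/(d - 5)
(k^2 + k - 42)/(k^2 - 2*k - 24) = (k + 7)/(k + 4)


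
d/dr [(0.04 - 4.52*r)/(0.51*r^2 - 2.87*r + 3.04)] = (2.3052*r^2 - 0.0408000000000008*r - 13.626)/(0.2601*r^4 - 2.9274*r^3 + 11.3377*r^2 - 17.4496*r + 9.2416)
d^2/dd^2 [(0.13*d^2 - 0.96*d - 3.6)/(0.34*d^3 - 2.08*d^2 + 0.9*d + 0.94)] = (0.030056*d^6 - 0.665856*d^5 - 1.159128*d^4 + 32.9206*d^3 - 94.852992*d^2 + 36.076608*d - 18.055384)/(0.039304*d^9 - 0.721344*d^8 + 4.725048*d^7 - 12.4918*d^6 + 8.518872*d^5 + 8.871888*d^4 - 8.927808*d^3 - 3.229464*d^2 + 2.38572*d + 0.830584)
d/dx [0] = 0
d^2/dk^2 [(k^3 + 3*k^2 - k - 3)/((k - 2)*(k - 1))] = 30/(k^3 - 6*k^2 + 12*k - 8)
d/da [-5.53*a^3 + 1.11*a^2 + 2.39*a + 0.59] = -16.59*a^2 + 2.22*a + 2.39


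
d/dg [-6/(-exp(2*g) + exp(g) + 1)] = (6 - 12*exp(g))*exp(g)/(-exp(2*g) + exp(g) + 1)^2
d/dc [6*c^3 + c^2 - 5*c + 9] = 18*c^2 + 2*c - 5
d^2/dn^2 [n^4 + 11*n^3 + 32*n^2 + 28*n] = 12*n^2 + 66*n + 64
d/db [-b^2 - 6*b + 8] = -2*b - 6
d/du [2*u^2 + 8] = 4*u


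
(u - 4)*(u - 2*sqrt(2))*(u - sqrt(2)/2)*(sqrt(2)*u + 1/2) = sqrt(2)*u^4 - 4*sqrt(2)*u^3 - 9*u^3/2 + 3*sqrt(2)*u^2/4 + 18*u^2 - 3*sqrt(2)*u + u - 4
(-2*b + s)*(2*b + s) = -4*b^2 + s^2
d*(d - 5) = d^2 - 5*d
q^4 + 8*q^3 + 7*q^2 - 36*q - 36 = (q - 2)*(q + 1)*(q + 3)*(q + 6)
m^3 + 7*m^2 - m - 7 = (m - 1)*(m + 1)*(m + 7)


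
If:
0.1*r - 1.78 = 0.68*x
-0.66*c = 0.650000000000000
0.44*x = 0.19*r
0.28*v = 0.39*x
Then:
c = -0.98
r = -9.19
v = -5.53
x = -3.97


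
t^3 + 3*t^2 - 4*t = t*(t - 1)*(t + 4)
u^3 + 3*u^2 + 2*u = u*(u + 1)*(u + 2)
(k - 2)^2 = k^2 - 4*k + 4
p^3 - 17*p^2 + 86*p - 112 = (p - 8)*(p - 7)*(p - 2)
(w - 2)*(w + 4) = w^2 + 2*w - 8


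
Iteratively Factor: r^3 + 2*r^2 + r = (r + 1)*(r^2 + r) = (r + 1)^2*(r)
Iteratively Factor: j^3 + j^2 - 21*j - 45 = (j + 3)*(j^2 - 2*j - 15) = (j - 5)*(j + 3)*(j + 3)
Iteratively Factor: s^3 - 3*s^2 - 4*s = (s - 4)*(s^2 + s) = (s - 4)*(s + 1)*(s)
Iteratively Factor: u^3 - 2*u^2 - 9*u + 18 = (u - 2)*(u^2 - 9) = (u - 3)*(u - 2)*(u + 3)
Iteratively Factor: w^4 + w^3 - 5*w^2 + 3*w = (w - 1)*(w^3 + 2*w^2 - 3*w) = (w - 1)^2*(w^2 + 3*w) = w*(w - 1)^2*(w + 3)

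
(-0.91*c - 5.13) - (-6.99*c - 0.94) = 6.08*c - 4.19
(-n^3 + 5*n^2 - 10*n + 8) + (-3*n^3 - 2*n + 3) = -4*n^3 + 5*n^2 - 12*n + 11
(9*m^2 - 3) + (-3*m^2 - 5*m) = 6*m^2 - 5*m - 3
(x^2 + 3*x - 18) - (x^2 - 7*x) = 10*x - 18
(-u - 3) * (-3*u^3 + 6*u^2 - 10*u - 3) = 3*u^4 + 3*u^3 - 8*u^2 + 33*u + 9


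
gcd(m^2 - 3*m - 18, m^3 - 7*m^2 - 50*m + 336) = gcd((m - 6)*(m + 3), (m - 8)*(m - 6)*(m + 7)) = m - 6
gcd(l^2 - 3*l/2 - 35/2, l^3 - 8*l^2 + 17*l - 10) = l - 5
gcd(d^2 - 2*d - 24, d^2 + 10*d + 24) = d + 4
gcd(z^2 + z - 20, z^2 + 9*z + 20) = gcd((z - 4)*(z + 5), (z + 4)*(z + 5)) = z + 5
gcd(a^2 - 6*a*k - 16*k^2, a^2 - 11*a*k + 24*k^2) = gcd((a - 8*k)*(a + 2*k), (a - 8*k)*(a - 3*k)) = a - 8*k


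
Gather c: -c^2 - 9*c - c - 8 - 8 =-c^2 - 10*c - 16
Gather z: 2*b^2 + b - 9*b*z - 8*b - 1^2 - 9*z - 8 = 2*b^2 - 7*b + z*(-9*b - 9) - 9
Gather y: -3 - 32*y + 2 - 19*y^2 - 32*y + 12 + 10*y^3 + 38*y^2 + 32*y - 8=10*y^3 + 19*y^2 - 32*y + 3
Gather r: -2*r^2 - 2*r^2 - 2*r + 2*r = -4*r^2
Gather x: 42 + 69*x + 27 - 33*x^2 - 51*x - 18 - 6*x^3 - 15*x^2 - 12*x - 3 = -6*x^3 - 48*x^2 + 6*x + 48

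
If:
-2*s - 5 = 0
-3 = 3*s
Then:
No Solution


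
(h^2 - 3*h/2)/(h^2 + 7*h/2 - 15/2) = h/(h + 5)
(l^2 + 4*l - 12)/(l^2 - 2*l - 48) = (l - 2)/(l - 8)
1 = 1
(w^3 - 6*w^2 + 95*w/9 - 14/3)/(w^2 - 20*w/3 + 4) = (w^2 - 16*w/3 + 7)/(w - 6)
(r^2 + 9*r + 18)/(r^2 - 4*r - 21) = (r + 6)/(r - 7)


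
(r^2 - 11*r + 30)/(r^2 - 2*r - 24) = (r - 5)/(r + 4)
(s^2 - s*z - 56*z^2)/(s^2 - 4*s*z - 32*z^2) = (s + 7*z)/(s + 4*z)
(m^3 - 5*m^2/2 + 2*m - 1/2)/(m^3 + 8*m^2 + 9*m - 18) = (2*m^2 - 3*m + 1)/(2*(m^2 + 9*m + 18))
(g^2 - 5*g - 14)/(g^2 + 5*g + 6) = (g - 7)/(g + 3)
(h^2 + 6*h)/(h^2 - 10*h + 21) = h*(h + 6)/(h^2 - 10*h + 21)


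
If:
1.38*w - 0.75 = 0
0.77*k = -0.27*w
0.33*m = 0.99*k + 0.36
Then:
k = -0.19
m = 0.52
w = 0.54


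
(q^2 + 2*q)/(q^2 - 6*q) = (q + 2)/(q - 6)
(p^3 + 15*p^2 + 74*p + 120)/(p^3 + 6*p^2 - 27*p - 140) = (p^2 + 11*p + 30)/(p^2 + 2*p - 35)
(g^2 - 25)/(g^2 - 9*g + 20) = (g + 5)/(g - 4)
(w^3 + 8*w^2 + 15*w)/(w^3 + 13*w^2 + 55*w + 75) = w/(w + 5)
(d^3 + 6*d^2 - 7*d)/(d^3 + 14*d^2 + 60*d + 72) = d*(d^2 + 6*d - 7)/(d^3 + 14*d^2 + 60*d + 72)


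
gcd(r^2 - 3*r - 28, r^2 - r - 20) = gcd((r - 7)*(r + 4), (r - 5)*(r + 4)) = r + 4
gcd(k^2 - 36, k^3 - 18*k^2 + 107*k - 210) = k - 6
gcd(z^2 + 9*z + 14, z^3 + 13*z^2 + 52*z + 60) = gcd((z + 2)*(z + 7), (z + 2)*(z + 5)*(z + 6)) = z + 2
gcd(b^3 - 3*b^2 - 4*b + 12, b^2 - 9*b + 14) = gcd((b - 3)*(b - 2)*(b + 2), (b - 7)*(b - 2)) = b - 2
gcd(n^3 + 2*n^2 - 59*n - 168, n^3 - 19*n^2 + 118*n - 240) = n - 8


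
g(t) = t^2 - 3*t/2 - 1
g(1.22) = -1.34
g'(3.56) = 5.62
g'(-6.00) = -13.50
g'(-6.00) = -13.50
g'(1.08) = 0.66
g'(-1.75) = -5.00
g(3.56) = 6.33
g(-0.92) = 1.23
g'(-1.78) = -5.06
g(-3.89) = 19.97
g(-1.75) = 4.69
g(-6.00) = 44.00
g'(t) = 2*t - 3/2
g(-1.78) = 4.84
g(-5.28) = 34.80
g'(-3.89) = -9.28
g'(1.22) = 0.94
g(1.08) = -1.45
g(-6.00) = 44.00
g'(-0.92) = -3.34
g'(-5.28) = -12.06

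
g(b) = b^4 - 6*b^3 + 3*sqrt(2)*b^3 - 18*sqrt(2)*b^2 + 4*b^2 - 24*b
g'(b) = 4*b^3 - 18*b^2 + 9*sqrt(2)*b^2 - 36*sqrt(2)*b + 8*b - 24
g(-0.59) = 7.17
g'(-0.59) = -1.34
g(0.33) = -10.31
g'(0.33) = -38.59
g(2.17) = -148.90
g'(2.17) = -101.07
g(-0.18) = 3.64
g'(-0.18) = -16.47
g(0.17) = -4.71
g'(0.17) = -31.43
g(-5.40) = 630.97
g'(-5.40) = -575.87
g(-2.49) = -7.70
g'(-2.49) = -11.59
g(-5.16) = 502.93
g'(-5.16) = -492.50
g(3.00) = -231.55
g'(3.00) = -92.18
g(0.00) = 0.00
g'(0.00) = -24.00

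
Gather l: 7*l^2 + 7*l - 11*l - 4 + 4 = 7*l^2 - 4*l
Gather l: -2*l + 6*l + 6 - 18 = 4*l - 12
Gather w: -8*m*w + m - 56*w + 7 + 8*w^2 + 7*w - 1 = m + 8*w^2 + w*(-8*m - 49) + 6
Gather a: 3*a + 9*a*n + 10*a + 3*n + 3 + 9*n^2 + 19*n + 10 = a*(9*n + 13) + 9*n^2 + 22*n + 13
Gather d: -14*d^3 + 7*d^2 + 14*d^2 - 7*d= -14*d^3 + 21*d^2 - 7*d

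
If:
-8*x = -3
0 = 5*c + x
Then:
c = -3/40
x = 3/8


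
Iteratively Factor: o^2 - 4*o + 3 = (o - 3)*(o - 1)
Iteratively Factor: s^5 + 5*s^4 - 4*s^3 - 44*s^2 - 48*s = (s)*(s^4 + 5*s^3 - 4*s^2 - 44*s - 48) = s*(s + 2)*(s^3 + 3*s^2 - 10*s - 24) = s*(s - 3)*(s + 2)*(s^2 + 6*s + 8) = s*(s - 3)*(s + 2)*(s + 4)*(s + 2)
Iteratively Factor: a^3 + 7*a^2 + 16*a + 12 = (a + 2)*(a^2 + 5*a + 6) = (a + 2)*(a + 3)*(a + 2)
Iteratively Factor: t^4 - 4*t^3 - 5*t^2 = (t + 1)*(t^3 - 5*t^2) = (t - 5)*(t + 1)*(t^2) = t*(t - 5)*(t + 1)*(t)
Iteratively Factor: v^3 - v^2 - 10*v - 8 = (v - 4)*(v^2 + 3*v + 2) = (v - 4)*(v + 2)*(v + 1)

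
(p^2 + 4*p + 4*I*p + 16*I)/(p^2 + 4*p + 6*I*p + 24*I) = (p + 4*I)/(p + 6*I)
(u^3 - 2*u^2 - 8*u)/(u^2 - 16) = u*(u + 2)/(u + 4)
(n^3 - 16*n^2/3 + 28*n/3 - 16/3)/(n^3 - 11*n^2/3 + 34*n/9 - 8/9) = 3*(n - 2)/(3*n - 1)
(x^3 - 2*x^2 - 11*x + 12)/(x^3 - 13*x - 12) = (x - 1)/(x + 1)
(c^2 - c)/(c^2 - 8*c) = (c - 1)/(c - 8)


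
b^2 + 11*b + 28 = (b + 4)*(b + 7)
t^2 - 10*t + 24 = (t - 6)*(t - 4)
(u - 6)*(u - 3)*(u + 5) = u^3 - 4*u^2 - 27*u + 90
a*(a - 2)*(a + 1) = a^3 - a^2 - 2*a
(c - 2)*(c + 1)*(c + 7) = c^3 + 6*c^2 - 9*c - 14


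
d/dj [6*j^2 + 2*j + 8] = 12*j + 2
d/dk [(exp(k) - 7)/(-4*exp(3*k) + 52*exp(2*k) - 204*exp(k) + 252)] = exp(k)/(2*(exp(3*k) - 9*exp(2*k) + 27*exp(k) - 27))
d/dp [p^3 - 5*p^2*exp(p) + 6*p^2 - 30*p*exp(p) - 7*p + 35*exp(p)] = -5*p^2*exp(p) + 3*p^2 - 40*p*exp(p) + 12*p + 5*exp(p) - 7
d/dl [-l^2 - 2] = -2*l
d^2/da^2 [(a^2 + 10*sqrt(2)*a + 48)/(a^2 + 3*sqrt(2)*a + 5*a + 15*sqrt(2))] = 2*(-5*a^3 + 7*sqrt(2)*a^3 - 45*sqrt(2)*a^2 + 144*a^2 - 180*a + 432*sqrt(2)*a - 180*sqrt(2) + 1014)/(a^6 + 9*sqrt(2)*a^5 + 15*a^5 + 129*a^4 + 135*sqrt(2)*a^4 + 935*a^3 + 729*sqrt(2)*a^3 + 1935*sqrt(2)*a^2 + 4050*a^2 + 4050*sqrt(2)*a + 6750*a + 6750*sqrt(2))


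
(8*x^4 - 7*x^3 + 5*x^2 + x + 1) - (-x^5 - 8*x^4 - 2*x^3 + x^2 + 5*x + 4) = x^5 + 16*x^4 - 5*x^3 + 4*x^2 - 4*x - 3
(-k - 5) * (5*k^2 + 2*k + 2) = -5*k^3 - 27*k^2 - 12*k - 10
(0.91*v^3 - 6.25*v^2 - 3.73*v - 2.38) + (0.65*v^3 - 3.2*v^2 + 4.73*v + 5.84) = 1.56*v^3 - 9.45*v^2 + 1.0*v + 3.46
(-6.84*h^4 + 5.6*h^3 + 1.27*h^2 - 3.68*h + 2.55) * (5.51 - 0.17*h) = 1.1628*h^5 - 38.6404*h^4 + 30.6401*h^3 + 7.6233*h^2 - 20.7103*h + 14.0505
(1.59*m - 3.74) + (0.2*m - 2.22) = 1.79*m - 5.96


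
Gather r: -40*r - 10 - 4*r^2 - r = -4*r^2 - 41*r - 10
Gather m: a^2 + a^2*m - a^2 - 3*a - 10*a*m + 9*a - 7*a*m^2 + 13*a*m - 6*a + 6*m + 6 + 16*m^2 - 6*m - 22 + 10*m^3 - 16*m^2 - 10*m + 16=-7*a*m^2 + 10*m^3 + m*(a^2 + 3*a - 10)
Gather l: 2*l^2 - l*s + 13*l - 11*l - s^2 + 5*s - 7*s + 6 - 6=2*l^2 + l*(2 - s) - s^2 - 2*s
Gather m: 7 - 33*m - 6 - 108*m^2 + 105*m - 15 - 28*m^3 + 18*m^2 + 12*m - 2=-28*m^3 - 90*m^2 + 84*m - 16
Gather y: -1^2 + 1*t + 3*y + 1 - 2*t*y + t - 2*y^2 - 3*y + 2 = -2*t*y + 2*t - 2*y^2 + 2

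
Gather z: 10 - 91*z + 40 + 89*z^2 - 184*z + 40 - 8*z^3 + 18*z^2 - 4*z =-8*z^3 + 107*z^2 - 279*z + 90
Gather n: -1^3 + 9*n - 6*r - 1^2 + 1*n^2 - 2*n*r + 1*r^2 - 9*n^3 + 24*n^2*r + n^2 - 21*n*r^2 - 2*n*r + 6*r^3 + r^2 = -9*n^3 + n^2*(24*r + 2) + n*(-21*r^2 - 4*r + 9) + 6*r^3 + 2*r^2 - 6*r - 2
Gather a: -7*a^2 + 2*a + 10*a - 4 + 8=-7*a^2 + 12*a + 4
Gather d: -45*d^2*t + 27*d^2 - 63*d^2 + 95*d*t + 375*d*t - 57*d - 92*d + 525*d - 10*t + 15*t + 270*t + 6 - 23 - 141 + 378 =d^2*(-45*t - 36) + d*(470*t + 376) + 275*t + 220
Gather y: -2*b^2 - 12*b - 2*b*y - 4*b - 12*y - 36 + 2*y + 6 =-2*b^2 - 16*b + y*(-2*b - 10) - 30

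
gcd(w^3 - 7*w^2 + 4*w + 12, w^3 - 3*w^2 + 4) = w^2 - w - 2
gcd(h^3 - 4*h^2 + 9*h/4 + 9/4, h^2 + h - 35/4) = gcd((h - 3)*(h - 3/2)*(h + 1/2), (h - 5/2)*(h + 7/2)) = 1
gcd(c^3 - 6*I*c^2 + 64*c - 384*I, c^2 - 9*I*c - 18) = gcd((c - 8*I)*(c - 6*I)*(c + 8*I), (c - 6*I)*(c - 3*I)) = c - 6*I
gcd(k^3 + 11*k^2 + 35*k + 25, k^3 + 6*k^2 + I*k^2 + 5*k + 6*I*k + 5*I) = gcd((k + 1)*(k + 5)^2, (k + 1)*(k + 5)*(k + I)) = k^2 + 6*k + 5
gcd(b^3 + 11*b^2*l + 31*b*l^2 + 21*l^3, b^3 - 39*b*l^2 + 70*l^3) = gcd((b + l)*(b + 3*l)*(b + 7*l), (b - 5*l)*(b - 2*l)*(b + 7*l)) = b + 7*l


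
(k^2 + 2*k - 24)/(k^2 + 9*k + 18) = (k - 4)/(k + 3)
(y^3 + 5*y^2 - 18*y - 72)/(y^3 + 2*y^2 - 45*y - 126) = (y - 4)/(y - 7)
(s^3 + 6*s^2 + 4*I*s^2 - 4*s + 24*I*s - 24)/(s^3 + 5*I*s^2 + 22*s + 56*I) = (s^2 + 2*s*(3 + I) + 12*I)/(s^2 + 3*I*s + 28)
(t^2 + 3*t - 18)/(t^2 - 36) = (t - 3)/(t - 6)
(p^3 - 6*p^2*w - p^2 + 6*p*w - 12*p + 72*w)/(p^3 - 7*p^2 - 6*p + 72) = (p - 6*w)/(p - 6)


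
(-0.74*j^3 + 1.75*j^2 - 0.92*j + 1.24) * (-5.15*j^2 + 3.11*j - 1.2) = 3.811*j^5 - 11.3139*j^4 + 11.0685*j^3 - 11.3472*j^2 + 4.9604*j - 1.488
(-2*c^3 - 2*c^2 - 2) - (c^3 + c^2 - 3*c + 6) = -3*c^3 - 3*c^2 + 3*c - 8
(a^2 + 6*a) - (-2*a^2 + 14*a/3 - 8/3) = 3*a^2 + 4*a/3 + 8/3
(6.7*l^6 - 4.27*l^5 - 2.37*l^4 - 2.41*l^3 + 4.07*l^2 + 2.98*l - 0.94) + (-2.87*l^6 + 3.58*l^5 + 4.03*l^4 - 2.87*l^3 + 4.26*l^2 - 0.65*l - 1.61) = 3.83*l^6 - 0.69*l^5 + 1.66*l^4 - 5.28*l^3 + 8.33*l^2 + 2.33*l - 2.55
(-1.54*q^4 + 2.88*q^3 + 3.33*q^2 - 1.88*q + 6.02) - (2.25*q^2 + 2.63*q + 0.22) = -1.54*q^4 + 2.88*q^3 + 1.08*q^2 - 4.51*q + 5.8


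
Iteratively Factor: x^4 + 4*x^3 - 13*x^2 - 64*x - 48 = (x + 4)*(x^3 - 13*x - 12) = (x + 1)*(x + 4)*(x^2 - x - 12) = (x + 1)*(x + 3)*(x + 4)*(x - 4)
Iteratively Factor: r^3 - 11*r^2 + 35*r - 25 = (r - 5)*(r^2 - 6*r + 5) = (r - 5)^2*(r - 1)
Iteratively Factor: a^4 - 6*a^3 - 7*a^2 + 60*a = (a - 4)*(a^3 - 2*a^2 - 15*a) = (a - 5)*(a - 4)*(a^2 + 3*a) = a*(a - 5)*(a - 4)*(a + 3)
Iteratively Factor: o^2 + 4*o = (o + 4)*(o)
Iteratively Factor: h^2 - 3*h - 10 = (h - 5)*(h + 2)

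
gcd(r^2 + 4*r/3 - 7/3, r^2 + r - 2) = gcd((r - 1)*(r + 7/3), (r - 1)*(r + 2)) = r - 1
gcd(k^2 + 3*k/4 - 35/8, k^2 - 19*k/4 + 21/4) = k - 7/4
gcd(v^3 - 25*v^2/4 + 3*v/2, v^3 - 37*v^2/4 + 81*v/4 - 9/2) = v^2 - 25*v/4 + 3/2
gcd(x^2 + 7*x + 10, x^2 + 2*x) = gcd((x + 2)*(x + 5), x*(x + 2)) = x + 2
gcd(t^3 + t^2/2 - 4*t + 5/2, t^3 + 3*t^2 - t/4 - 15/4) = t^2 + 3*t/2 - 5/2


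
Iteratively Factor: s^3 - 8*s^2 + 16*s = (s)*(s^2 - 8*s + 16) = s*(s - 4)*(s - 4)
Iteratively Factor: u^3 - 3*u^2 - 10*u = (u)*(u^2 - 3*u - 10) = u*(u - 5)*(u + 2)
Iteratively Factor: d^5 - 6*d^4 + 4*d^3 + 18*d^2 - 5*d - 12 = (d + 1)*(d^4 - 7*d^3 + 11*d^2 + 7*d - 12) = (d - 3)*(d + 1)*(d^3 - 4*d^2 - d + 4) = (d - 4)*(d - 3)*(d + 1)*(d^2 - 1) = (d - 4)*(d - 3)*(d + 1)^2*(d - 1)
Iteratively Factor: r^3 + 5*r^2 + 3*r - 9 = (r + 3)*(r^2 + 2*r - 3) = (r - 1)*(r + 3)*(r + 3)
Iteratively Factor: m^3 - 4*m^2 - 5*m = (m - 5)*(m^2 + m) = m*(m - 5)*(m + 1)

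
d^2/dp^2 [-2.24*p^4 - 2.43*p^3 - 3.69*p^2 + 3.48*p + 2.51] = -26.88*p^2 - 14.58*p - 7.38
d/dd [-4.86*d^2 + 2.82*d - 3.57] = 2.82 - 9.72*d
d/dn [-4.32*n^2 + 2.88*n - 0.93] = 2.88 - 8.64*n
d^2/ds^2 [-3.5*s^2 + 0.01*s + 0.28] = -7.00000000000000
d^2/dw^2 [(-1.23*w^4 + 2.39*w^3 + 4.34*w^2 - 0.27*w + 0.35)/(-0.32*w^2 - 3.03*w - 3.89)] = (0.251904*w^6 + 7.15564799999999*w^5 + 76.941666*w^4 + 202.499122*w^3 + 86.52807*w^2 - 221.04705*w - 143.266716)/(0.032768*w^6 + 0.930816*w^5 + 10.008672*w^4 + 50.448591*w^3 + 121.667919*w^2 + 137.550789*w + 58.863869)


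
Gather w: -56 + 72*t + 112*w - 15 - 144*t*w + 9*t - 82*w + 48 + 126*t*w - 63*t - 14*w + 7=18*t + w*(16 - 18*t) - 16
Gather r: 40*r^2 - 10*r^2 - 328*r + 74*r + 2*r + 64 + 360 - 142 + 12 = 30*r^2 - 252*r + 294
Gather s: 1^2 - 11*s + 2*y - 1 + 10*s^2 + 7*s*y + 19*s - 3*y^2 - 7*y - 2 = 10*s^2 + s*(7*y + 8) - 3*y^2 - 5*y - 2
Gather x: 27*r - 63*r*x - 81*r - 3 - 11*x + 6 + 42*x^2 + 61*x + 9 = -54*r + 42*x^2 + x*(50 - 63*r) + 12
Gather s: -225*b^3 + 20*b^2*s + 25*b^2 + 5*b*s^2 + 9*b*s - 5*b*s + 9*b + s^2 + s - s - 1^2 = -225*b^3 + 25*b^2 + 9*b + s^2*(5*b + 1) + s*(20*b^2 + 4*b) - 1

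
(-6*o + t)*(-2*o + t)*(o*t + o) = 12*o^3*t + 12*o^3 - 8*o^2*t^2 - 8*o^2*t + o*t^3 + o*t^2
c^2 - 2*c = c*(c - 2)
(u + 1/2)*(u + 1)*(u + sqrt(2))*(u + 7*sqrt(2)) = u^4 + 3*u^3/2 + 8*sqrt(2)*u^3 + 29*u^2/2 + 12*sqrt(2)*u^2 + 4*sqrt(2)*u + 21*u + 7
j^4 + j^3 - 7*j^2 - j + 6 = (j - 2)*(j - 1)*(j + 1)*(j + 3)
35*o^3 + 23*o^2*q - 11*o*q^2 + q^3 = (-7*o + q)*(-5*o + q)*(o + q)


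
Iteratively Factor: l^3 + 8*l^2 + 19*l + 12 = (l + 1)*(l^2 + 7*l + 12) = (l + 1)*(l + 4)*(l + 3)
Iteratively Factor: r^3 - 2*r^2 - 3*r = (r - 3)*(r^2 + r) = (r - 3)*(r + 1)*(r)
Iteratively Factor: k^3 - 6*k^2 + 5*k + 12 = (k + 1)*(k^2 - 7*k + 12) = (k - 4)*(k + 1)*(k - 3)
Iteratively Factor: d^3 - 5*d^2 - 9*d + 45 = (d - 3)*(d^2 - 2*d - 15) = (d - 5)*(d - 3)*(d + 3)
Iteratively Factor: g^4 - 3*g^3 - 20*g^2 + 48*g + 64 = (g + 4)*(g^3 - 7*g^2 + 8*g + 16) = (g - 4)*(g + 4)*(g^2 - 3*g - 4) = (g - 4)*(g + 1)*(g + 4)*(g - 4)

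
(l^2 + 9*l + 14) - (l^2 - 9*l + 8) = 18*l + 6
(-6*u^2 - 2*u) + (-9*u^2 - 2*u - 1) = -15*u^2 - 4*u - 1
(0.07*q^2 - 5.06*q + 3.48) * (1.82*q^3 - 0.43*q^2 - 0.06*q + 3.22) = 0.1274*q^5 - 9.2393*q^4 + 8.5052*q^3 - 0.9674*q^2 - 16.502*q + 11.2056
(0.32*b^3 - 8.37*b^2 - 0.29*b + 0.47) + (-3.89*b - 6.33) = 0.32*b^3 - 8.37*b^2 - 4.18*b - 5.86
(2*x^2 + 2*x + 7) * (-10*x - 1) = -20*x^3 - 22*x^2 - 72*x - 7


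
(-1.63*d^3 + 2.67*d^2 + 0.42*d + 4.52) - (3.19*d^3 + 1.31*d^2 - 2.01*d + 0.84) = -4.82*d^3 + 1.36*d^2 + 2.43*d + 3.68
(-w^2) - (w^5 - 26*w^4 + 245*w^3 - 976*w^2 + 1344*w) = -w^5 + 26*w^4 - 245*w^3 + 975*w^2 - 1344*w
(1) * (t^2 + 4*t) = t^2 + 4*t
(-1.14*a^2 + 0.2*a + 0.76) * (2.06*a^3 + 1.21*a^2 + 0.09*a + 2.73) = -2.3484*a^5 - 0.9674*a^4 + 1.705*a^3 - 2.1746*a^2 + 0.6144*a + 2.0748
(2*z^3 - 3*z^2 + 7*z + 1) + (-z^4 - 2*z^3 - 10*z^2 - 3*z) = -z^4 - 13*z^2 + 4*z + 1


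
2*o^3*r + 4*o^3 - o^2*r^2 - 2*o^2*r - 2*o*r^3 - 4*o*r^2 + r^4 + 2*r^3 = (-2*o + r)*(-o + r)*(o + r)*(r + 2)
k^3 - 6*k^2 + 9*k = k*(k - 3)^2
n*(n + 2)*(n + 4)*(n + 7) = n^4 + 13*n^3 + 50*n^2 + 56*n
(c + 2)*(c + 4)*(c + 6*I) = c^3 + 6*c^2 + 6*I*c^2 + 8*c + 36*I*c + 48*I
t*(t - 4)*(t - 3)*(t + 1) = t^4 - 6*t^3 + 5*t^2 + 12*t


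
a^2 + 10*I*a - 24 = (a + 4*I)*(a + 6*I)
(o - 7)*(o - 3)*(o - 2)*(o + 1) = o^4 - 11*o^3 + 29*o^2 - o - 42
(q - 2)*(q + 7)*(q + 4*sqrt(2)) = q^3 + 5*q^2 + 4*sqrt(2)*q^2 - 14*q + 20*sqrt(2)*q - 56*sqrt(2)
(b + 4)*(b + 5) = b^2 + 9*b + 20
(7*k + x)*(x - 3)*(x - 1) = 7*k*x^2 - 28*k*x + 21*k + x^3 - 4*x^2 + 3*x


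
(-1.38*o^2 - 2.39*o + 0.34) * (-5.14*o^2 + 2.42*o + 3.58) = 7.0932*o^4 + 8.945*o^3 - 12.4718*o^2 - 7.7334*o + 1.2172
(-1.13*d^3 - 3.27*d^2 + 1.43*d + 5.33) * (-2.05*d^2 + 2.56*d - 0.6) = 2.3165*d^5 + 3.8107*d^4 - 10.6247*d^3 - 5.3037*d^2 + 12.7868*d - 3.198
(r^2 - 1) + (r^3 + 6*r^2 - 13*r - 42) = r^3 + 7*r^2 - 13*r - 43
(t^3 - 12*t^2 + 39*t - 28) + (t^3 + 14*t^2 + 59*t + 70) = 2*t^3 + 2*t^2 + 98*t + 42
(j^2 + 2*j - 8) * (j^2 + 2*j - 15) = j^4 + 4*j^3 - 19*j^2 - 46*j + 120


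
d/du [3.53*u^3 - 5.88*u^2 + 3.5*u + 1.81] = 10.59*u^2 - 11.76*u + 3.5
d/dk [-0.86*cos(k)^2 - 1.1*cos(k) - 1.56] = (1.72*cos(k) + 1.1)*sin(k)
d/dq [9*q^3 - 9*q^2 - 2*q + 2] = 27*q^2 - 18*q - 2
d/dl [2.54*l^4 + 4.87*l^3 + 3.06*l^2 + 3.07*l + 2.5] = 10.16*l^3 + 14.61*l^2 + 6.12*l + 3.07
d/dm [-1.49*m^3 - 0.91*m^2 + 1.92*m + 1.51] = -4.47*m^2 - 1.82*m + 1.92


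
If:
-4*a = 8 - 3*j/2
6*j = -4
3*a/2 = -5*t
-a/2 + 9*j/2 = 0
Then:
No Solution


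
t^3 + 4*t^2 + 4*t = t*(t + 2)^2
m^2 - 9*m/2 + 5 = (m - 5/2)*(m - 2)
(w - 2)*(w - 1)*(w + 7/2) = w^3 + w^2/2 - 17*w/2 + 7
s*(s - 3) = s^2 - 3*s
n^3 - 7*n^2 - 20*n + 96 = (n - 8)*(n - 3)*(n + 4)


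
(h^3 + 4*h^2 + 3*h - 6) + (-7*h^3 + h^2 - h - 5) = -6*h^3 + 5*h^2 + 2*h - 11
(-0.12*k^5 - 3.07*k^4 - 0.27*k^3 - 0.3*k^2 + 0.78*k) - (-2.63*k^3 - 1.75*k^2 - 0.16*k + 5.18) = -0.12*k^5 - 3.07*k^4 + 2.36*k^3 + 1.45*k^2 + 0.94*k - 5.18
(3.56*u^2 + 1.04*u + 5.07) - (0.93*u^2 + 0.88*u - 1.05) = 2.63*u^2 + 0.16*u + 6.12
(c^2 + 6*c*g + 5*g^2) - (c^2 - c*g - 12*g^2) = 7*c*g + 17*g^2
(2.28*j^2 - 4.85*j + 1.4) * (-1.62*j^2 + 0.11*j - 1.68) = -3.6936*j^4 + 8.1078*j^3 - 6.6319*j^2 + 8.302*j - 2.352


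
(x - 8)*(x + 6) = x^2 - 2*x - 48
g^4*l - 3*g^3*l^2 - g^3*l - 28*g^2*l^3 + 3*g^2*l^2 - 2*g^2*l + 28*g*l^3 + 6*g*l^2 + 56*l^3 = (g - 2)*(g - 7*l)*(g + 4*l)*(g*l + l)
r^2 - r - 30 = (r - 6)*(r + 5)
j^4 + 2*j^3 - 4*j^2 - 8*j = j*(j - 2)*(j + 2)^2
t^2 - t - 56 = (t - 8)*(t + 7)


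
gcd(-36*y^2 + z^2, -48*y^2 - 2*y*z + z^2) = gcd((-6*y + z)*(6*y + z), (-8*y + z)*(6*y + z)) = 6*y + z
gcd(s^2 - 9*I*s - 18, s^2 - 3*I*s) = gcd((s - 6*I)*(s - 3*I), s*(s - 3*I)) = s - 3*I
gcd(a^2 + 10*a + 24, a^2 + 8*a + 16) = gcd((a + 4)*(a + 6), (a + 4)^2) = a + 4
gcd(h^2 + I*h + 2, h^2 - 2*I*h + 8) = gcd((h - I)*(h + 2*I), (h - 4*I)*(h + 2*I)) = h + 2*I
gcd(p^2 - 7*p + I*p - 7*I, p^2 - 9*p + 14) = p - 7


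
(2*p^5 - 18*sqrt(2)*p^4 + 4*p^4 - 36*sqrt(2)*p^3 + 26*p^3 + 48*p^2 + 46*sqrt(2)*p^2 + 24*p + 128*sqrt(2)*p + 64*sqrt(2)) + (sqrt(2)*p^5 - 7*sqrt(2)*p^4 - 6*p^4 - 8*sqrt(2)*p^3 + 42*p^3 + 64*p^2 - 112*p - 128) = sqrt(2)*p^5 + 2*p^5 - 25*sqrt(2)*p^4 - 2*p^4 - 44*sqrt(2)*p^3 + 68*p^3 + 46*sqrt(2)*p^2 + 112*p^2 - 88*p + 128*sqrt(2)*p - 128 + 64*sqrt(2)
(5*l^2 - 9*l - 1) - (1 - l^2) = 6*l^2 - 9*l - 2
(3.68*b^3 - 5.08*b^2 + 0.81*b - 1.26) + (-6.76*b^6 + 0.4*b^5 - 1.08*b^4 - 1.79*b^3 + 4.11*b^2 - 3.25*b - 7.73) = -6.76*b^6 + 0.4*b^5 - 1.08*b^4 + 1.89*b^3 - 0.97*b^2 - 2.44*b - 8.99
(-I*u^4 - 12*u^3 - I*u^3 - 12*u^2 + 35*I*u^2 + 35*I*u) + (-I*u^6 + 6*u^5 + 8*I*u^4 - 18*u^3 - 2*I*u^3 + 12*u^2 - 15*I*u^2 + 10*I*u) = -I*u^6 + 6*u^5 + 7*I*u^4 - 30*u^3 - 3*I*u^3 + 20*I*u^2 + 45*I*u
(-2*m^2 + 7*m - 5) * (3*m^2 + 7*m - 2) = -6*m^4 + 7*m^3 + 38*m^2 - 49*m + 10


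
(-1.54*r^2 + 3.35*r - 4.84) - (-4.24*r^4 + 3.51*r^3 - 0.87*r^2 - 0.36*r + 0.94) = 4.24*r^4 - 3.51*r^3 - 0.67*r^2 + 3.71*r - 5.78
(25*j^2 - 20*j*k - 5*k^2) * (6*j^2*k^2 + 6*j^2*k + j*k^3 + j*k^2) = 150*j^4*k^2 + 150*j^4*k - 95*j^3*k^3 - 95*j^3*k^2 - 50*j^2*k^4 - 50*j^2*k^3 - 5*j*k^5 - 5*j*k^4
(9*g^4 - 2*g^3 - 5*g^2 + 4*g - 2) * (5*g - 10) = 45*g^5 - 100*g^4 - 5*g^3 + 70*g^2 - 50*g + 20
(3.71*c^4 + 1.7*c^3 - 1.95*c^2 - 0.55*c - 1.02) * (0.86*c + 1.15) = 3.1906*c^5 + 5.7285*c^4 + 0.278*c^3 - 2.7155*c^2 - 1.5097*c - 1.173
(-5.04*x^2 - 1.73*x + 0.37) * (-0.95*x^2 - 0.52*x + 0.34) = 4.788*x^4 + 4.2643*x^3 - 1.1655*x^2 - 0.7806*x + 0.1258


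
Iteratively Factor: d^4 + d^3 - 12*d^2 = (d)*(d^3 + d^2 - 12*d) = d*(d - 3)*(d^2 + 4*d) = d*(d - 3)*(d + 4)*(d)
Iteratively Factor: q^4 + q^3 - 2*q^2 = (q + 2)*(q^3 - q^2) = (q - 1)*(q + 2)*(q^2) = q*(q - 1)*(q + 2)*(q)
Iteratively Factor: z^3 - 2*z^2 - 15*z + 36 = (z + 4)*(z^2 - 6*z + 9) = (z - 3)*(z + 4)*(z - 3)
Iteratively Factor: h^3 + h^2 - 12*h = (h - 3)*(h^2 + 4*h) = (h - 3)*(h + 4)*(h)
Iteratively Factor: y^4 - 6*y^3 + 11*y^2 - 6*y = (y - 3)*(y^3 - 3*y^2 + 2*y) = (y - 3)*(y - 2)*(y^2 - y) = y*(y - 3)*(y - 2)*(y - 1)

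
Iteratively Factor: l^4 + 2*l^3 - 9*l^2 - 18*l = (l + 2)*(l^3 - 9*l) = (l + 2)*(l + 3)*(l^2 - 3*l) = (l - 3)*(l + 2)*(l + 3)*(l)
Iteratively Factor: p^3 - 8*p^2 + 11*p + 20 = (p - 4)*(p^2 - 4*p - 5) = (p - 4)*(p + 1)*(p - 5)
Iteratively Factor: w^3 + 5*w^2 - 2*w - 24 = (w + 4)*(w^2 + w - 6) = (w - 2)*(w + 4)*(w + 3)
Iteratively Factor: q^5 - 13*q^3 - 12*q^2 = (q + 1)*(q^4 - q^3 - 12*q^2) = q*(q + 1)*(q^3 - q^2 - 12*q) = q^2*(q + 1)*(q^2 - q - 12) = q^2*(q + 1)*(q + 3)*(q - 4)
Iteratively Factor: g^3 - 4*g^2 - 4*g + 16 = (g + 2)*(g^2 - 6*g + 8) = (g - 2)*(g + 2)*(g - 4)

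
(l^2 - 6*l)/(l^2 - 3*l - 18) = l/(l + 3)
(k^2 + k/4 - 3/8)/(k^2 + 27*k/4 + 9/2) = (k - 1/2)/(k + 6)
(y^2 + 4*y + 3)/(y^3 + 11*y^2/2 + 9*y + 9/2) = 2/(2*y + 3)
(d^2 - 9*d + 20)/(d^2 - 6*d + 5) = (d - 4)/(d - 1)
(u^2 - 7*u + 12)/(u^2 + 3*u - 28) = (u - 3)/(u + 7)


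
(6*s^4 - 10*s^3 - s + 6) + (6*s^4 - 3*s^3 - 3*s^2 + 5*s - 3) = 12*s^4 - 13*s^3 - 3*s^2 + 4*s + 3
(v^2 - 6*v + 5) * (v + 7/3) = v^3 - 11*v^2/3 - 9*v + 35/3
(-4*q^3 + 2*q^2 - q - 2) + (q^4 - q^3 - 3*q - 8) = q^4 - 5*q^3 + 2*q^2 - 4*q - 10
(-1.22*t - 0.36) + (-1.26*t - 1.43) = -2.48*t - 1.79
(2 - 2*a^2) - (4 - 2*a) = -2*a^2 + 2*a - 2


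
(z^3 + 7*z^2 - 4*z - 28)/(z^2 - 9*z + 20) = (z^3 + 7*z^2 - 4*z - 28)/(z^2 - 9*z + 20)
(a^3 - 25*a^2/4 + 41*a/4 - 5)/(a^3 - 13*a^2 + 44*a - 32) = (a - 5/4)/(a - 8)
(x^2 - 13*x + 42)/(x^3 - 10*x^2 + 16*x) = (x^2 - 13*x + 42)/(x*(x^2 - 10*x + 16))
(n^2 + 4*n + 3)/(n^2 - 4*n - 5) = (n + 3)/(n - 5)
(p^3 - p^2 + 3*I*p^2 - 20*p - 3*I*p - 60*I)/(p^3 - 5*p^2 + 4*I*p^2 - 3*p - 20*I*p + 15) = (p + 4)/(p + I)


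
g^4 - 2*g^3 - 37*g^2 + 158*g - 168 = (g - 4)*(g - 3)*(g - 2)*(g + 7)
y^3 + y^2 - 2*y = y*(y - 1)*(y + 2)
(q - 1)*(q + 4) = q^2 + 3*q - 4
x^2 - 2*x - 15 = (x - 5)*(x + 3)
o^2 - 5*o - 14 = (o - 7)*(o + 2)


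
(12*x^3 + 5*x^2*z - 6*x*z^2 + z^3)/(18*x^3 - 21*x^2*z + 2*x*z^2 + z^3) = (4*x^2 + 3*x*z - z^2)/(6*x^2 - 5*x*z - z^2)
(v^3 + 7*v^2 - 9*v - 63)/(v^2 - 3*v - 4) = (-v^3 - 7*v^2 + 9*v + 63)/(-v^2 + 3*v + 4)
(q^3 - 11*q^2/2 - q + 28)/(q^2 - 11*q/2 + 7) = (q^2 - 2*q - 8)/(q - 2)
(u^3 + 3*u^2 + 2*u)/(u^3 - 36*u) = (u^2 + 3*u + 2)/(u^2 - 36)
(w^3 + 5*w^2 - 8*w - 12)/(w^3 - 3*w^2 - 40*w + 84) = (w + 1)/(w - 7)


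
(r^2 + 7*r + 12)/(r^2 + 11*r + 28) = (r + 3)/(r + 7)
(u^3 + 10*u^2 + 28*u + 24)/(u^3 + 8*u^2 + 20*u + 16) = (u + 6)/(u + 4)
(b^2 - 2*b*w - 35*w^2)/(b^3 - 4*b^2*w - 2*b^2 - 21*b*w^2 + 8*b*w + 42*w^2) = (b + 5*w)/(b^2 + 3*b*w - 2*b - 6*w)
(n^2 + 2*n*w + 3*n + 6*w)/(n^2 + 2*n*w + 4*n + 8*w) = (n + 3)/(n + 4)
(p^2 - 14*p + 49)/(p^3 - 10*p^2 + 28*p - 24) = (p^2 - 14*p + 49)/(p^3 - 10*p^2 + 28*p - 24)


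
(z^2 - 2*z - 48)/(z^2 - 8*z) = (z + 6)/z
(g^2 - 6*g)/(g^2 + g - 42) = g/(g + 7)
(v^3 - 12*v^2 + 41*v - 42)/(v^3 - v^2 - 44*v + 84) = (v^2 - 10*v + 21)/(v^2 + v - 42)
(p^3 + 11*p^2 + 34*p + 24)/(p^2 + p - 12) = (p^2 + 7*p + 6)/(p - 3)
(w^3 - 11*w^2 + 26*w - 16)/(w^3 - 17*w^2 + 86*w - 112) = (w - 1)/(w - 7)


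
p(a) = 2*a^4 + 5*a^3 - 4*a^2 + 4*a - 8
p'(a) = 8*a^3 + 15*a^2 - 8*a + 4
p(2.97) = 255.20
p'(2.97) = 322.14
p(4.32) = 1034.31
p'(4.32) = 894.35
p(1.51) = 16.53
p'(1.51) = 53.67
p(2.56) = 145.81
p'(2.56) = 216.04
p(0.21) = -7.29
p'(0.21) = 3.06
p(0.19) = -7.35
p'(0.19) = 3.08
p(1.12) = 1.63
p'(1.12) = 25.10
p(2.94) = 245.67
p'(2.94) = 313.43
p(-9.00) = 9109.00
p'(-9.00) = -4541.00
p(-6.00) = 1336.00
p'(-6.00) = -1136.00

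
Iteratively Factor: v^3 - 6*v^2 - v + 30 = (v + 2)*(v^2 - 8*v + 15) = (v - 5)*(v + 2)*(v - 3)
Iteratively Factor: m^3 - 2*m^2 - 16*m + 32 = (m - 4)*(m^2 + 2*m - 8) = (m - 4)*(m + 4)*(m - 2)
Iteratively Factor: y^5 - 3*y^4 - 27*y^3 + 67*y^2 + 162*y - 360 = (y + 3)*(y^4 - 6*y^3 - 9*y^2 + 94*y - 120) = (y - 2)*(y + 3)*(y^3 - 4*y^2 - 17*y + 60) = (y - 5)*(y - 2)*(y + 3)*(y^2 + y - 12) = (y - 5)*(y - 2)*(y + 3)*(y + 4)*(y - 3)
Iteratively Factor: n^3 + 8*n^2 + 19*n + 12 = (n + 3)*(n^2 + 5*n + 4) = (n + 3)*(n + 4)*(n + 1)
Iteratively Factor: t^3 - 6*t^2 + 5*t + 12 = (t + 1)*(t^2 - 7*t + 12) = (t - 3)*(t + 1)*(t - 4)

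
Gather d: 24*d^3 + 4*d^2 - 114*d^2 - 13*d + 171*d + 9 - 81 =24*d^3 - 110*d^2 + 158*d - 72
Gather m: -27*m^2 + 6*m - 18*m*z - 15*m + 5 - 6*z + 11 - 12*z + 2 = -27*m^2 + m*(-18*z - 9) - 18*z + 18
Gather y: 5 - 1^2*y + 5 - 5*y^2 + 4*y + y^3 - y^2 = y^3 - 6*y^2 + 3*y + 10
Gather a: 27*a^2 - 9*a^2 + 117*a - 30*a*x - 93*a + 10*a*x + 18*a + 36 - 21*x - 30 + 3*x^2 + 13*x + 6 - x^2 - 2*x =18*a^2 + a*(42 - 20*x) + 2*x^2 - 10*x + 12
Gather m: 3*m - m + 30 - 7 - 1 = 2*m + 22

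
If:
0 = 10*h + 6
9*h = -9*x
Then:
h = -3/5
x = 3/5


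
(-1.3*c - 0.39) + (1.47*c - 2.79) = 0.17*c - 3.18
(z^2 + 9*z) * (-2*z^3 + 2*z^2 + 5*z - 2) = -2*z^5 - 16*z^4 + 23*z^3 + 43*z^2 - 18*z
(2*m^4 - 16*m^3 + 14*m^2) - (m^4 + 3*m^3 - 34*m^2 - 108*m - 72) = m^4 - 19*m^3 + 48*m^2 + 108*m + 72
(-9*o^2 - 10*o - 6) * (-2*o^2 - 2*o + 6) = 18*o^4 + 38*o^3 - 22*o^2 - 48*o - 36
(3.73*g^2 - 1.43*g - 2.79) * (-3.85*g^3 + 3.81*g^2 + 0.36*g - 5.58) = -14.3605*g^5 + 19.7168*g^4 + 6.636*g^3 - 31.9581*g^2 + 6.975*g + 15.5682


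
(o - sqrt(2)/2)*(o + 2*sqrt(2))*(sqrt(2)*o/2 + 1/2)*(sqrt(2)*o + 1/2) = o^4 + 9*sqrt(2)*o^3/4 + o^2/2 - 9*sqrt(2)*o/8 - 1/2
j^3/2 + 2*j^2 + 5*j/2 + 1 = (j/2 + 1)*(j + 1)^2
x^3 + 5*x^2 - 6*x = x*(x - 1)*(x + 6)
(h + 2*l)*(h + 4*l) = h^2 + 6*h*l + 8*l^2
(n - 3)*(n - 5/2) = n^2 - 11*n/2 + 15/2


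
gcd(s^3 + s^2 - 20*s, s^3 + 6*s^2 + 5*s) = s^2 + 5*s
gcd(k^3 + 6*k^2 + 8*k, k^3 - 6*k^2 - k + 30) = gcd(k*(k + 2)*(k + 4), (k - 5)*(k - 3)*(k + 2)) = k + 2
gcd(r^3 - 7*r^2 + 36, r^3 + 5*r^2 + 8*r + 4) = r + 2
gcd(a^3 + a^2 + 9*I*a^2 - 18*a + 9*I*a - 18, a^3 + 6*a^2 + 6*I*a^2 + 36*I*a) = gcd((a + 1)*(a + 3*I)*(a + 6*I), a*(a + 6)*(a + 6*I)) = a + 6*I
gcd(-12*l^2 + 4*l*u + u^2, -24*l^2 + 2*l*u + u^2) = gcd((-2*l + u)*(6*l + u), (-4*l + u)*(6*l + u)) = 6*l + u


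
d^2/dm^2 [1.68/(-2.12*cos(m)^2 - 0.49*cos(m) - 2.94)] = (30.202368*(1 - cos(m)^2)^2 + 5.235552*cos(m)^3 - 26.379864*cos(m)^2 - 12.891312*cos(m) - 10.066896)/(2.12*cos(m)^2 + 0.49*cos(m) + 2.94)^3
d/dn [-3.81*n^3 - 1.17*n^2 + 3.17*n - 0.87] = -11.43*n^2 - 2.34*n + 3.17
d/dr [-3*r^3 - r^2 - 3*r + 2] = -9*r^2 - 2*r - 3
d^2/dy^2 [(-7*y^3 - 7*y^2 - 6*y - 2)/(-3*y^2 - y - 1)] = 2*(19*y^3 + 12*y^2 - 15*y - 3)/(27*y^6 + 27*y^5 + 36*y^4 + 19*y^3 + 12*y^2 + 3*y + 1)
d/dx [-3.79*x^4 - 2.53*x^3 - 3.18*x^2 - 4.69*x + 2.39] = -15.16*x^3 - 7.59*x^2 - 6.36*x - 4.69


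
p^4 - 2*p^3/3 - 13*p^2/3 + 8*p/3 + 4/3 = (p - 2)*(p - 1)*(p + 1/3)*(p + 2)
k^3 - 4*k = k*(k - 2)*(k + 2)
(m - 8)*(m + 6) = m^2 - 2*m - 48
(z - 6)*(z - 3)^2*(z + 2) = z^4 - 10*z^3 + 21*z^2 + 36*z - 108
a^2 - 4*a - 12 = (a - 6)*(a + 2)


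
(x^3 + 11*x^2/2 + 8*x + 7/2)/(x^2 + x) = x + 9/2 + 7/(2*x)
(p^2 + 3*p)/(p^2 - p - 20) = p*(p + 3)/(p^2 - p - 20)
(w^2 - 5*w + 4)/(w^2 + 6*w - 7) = (w - 4)/(w + 7)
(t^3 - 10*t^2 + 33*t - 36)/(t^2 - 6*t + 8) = (t^2 - 6*t + 9)/(t - 2)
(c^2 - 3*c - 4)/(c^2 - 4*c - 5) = (c - 4)/(c - 5)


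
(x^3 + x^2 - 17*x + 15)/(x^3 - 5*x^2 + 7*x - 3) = (x + 5)/(x - 1)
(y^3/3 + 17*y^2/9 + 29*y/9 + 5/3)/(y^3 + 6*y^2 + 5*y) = (3*y^2 + 14*y + 15)/(9*y*(y + 5))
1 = 1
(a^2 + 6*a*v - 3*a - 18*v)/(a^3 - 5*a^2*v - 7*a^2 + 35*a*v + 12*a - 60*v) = (-a - 6*v)/(-a^2 + 5*a*v + 4*a - 20*v)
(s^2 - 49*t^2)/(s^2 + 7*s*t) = (s - 7*t)/s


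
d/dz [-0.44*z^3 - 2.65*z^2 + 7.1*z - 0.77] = -1.32*z^2 - 5.3*z + 7.1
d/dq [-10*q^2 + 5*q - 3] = 5 - 20*q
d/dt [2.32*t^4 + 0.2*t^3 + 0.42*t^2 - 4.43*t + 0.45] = 9.28*t^3 + 0.6*t^2 + 0.84*t - 4.43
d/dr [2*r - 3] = 2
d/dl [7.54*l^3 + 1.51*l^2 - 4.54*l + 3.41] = 22.62*l^2 + 3.02*l - 4.54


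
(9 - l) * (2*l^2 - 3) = -2*l^3 + 18*l^2 + 3*l - 27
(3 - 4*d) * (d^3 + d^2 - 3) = -4*d^4 - d^3 + 3*d^2 + 12*d - 9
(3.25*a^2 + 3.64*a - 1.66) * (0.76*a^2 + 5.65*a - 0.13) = 2.47*a^4 + 21.1289*a^3 + 18.8819*a^2 - 9.8522*a + 0.2158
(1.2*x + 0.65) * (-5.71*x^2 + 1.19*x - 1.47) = -6.852*x^3 - 2.2835*x^2 - 0.9905*x - 0.9555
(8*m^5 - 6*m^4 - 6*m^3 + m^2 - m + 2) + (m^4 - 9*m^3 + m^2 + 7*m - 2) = 8*m^5 - 5*m^4 - 15*m^3 + 2*m^2 + 6*m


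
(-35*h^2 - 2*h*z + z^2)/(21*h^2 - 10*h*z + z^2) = (5*h + z)/(-3*h + z)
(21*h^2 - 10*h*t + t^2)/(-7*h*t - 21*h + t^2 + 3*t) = (-3*h + t)/(t + 3)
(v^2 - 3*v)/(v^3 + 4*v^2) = (v - 3)/(v*(v + 4))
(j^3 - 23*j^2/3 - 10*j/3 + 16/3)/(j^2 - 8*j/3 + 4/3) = (j^2 - 7*j - 8)/(j - 2)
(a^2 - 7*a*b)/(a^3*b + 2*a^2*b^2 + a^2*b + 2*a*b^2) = (a - 7*b)/(b*(a^2 + 2*a*b + a + 2*b))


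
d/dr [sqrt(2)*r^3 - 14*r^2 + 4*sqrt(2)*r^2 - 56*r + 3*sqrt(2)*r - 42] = 3*sqrt(2)*r^2 - 28*r + 8*sqrt(2)*r - 56 + 3*sqrt(2)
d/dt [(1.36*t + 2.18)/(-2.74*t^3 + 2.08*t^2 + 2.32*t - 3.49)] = (7.4528*t^3 + 15.0908*t^2 - 9.0688*t - 9.804)/(7.5076*t^6 - 11.3984*t^5 - 8.3872*t^4 + 28.7764*t^3 - 9.136*t^2 - 16.1936*t + 12.1801)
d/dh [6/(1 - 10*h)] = 60/(10*h - 1)^2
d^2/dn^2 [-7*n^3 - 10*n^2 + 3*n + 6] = -42*n - 20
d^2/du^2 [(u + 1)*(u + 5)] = 2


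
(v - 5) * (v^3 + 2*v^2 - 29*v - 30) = v^4 - 3*v^3 - 39*v^2 + 115*v + 150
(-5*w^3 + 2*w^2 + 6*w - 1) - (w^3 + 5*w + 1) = -6*w^3 + 2*w^2 + w - 2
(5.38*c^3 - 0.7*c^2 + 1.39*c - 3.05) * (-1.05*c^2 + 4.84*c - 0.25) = -5.649*c^5 + 26.7742*c^4 - 6.1925*c^3 + 10.1051*c^2 - 15.1095*c + 0.7625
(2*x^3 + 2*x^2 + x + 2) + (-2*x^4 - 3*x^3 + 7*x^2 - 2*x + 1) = -2*x^4 - x^3 + 9*x^2 - x + 3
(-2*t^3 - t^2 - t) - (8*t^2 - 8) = -2*t^3 - 9*t^2 - t + 8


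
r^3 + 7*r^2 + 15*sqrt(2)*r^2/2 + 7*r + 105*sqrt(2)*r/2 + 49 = (r + 7)*(r + sqrt(2)/2)*(r + 7*sqrt(2))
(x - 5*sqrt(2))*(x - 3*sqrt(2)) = x^2 - 8*sqrt(2)*x + 30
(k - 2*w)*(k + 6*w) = k^2 + 4*k*w - 12*w^2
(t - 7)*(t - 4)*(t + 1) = t^3 - 10*t^2 + 17*t + 28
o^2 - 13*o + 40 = (o - 8)*(o - 5)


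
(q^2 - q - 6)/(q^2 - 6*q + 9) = (q + 2)/(q - 3)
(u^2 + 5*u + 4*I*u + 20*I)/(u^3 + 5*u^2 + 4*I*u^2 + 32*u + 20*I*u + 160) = (u + 4*I)/(u^2 + 4*I*u + 32)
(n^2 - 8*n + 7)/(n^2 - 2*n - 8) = (-n^2 + 8*n - 7)/(-n^2 + 2*n + 8)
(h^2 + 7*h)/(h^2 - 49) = h/(h - 7)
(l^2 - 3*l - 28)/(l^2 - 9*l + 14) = (l + 4)/(l - 2)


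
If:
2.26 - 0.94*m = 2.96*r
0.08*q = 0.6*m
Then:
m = 2.40425531914894 - 3.14893617021277*r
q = 18.031914893617 - 23.6170212765957*r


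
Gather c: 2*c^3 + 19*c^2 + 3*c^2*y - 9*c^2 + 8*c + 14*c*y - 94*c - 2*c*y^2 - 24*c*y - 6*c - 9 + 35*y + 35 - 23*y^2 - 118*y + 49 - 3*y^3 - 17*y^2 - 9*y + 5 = 2*c^3 + c^2*(3*y + 10) + c*(-2*y^2 - 10*y - 92) - 3*y^3 - 40*y^2 - 92*y + 80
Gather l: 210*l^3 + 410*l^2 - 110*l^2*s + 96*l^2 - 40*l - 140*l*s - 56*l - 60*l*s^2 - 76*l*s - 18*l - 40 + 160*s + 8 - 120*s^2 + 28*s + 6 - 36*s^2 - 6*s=210*l^3 + l^2*(506 - 110*s) + l*(-60*s^2 - 216*s - 114) - 156*s^2 + 182*s - 26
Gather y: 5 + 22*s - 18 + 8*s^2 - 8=8*s^2 + 22*s - 21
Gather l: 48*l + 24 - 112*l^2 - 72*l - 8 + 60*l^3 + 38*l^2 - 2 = 60*l^3 - 74*l^2 - 24*l + 14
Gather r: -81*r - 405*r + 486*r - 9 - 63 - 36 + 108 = 0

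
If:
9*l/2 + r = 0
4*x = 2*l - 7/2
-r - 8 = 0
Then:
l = 16/9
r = -8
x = 1/72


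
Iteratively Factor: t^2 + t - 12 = (t + 4)*(t - 3)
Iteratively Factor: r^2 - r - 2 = (r + 1)*(r - 2)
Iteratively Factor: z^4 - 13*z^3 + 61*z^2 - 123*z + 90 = (z - 3)*(z^3 - 10*z^2 + 31*z - 30) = (z - 3)^2*(z^2 - 7*z + 10) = (z - 3)^2*(z - 2)*(z - 5)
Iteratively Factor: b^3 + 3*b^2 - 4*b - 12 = (b - 2)*(b^2 + 5*b + 6) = (b - 2)*(b + 2)*(b + 3)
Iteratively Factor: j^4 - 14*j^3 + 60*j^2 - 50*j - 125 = (j - 5)*(j^3 - 9*j^2 + 15*j + 25) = (j - 5)^2*(j^2 - 4*j - 5) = (j - 5)^3*(j + 1)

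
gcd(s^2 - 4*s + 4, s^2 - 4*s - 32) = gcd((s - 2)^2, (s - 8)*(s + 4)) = 1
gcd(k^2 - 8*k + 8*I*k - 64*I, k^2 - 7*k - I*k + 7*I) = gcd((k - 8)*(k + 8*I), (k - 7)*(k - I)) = 1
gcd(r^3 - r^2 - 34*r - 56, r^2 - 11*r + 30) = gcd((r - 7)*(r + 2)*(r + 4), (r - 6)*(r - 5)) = 1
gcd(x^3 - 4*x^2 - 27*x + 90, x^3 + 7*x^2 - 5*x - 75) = x^2 + 2*x - 15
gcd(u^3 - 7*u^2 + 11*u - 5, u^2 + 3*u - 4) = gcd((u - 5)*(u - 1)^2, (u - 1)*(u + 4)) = u - 1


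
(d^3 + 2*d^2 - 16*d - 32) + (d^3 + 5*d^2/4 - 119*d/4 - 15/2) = 2*d^3 + 13*d^2/4 - 183*d/4 - 79/2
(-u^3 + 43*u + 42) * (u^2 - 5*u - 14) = -u^5 + 5*u^4 + 57*u^3 - 173*u^2 - 812*u - 588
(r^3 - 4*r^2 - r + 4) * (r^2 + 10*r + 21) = r^5 + 6*r^4 - 20*r^3 - 90*r^2 + 19*r + 84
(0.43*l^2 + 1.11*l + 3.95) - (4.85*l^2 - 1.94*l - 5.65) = -4.42*l^2 + 3.05*l + 9.6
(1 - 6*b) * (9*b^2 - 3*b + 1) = -54*b^3 + 27*b^2 - 9*b + 1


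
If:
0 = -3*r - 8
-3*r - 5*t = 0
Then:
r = -8/3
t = 8/5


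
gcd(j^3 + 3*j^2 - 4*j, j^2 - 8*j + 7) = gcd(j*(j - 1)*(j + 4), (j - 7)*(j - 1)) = j - 1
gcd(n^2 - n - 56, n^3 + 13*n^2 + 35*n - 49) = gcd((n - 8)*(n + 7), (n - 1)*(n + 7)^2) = n + 7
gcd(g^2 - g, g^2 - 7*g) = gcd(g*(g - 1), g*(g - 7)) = g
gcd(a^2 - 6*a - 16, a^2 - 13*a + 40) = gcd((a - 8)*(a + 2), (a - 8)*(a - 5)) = a - 8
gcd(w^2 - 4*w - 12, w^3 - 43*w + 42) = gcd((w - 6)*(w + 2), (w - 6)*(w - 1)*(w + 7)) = w - 6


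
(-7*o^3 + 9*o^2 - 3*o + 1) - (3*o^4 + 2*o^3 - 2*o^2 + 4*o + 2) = -3*o^4 - 9*o^3 + 11*o^2 - 7*o - 1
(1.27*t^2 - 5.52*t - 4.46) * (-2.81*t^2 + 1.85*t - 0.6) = -3.5687*t^4 + 17.8607*t^3 + 1.5586*t^2 - 4.939*t + 2.676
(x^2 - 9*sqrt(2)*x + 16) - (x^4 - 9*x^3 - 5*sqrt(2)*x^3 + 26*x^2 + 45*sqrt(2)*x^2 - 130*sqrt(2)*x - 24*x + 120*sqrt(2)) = -x^4 + 5*sqrt(2)*x^3 + 9*x^3 - 45*sqrt(2)*x^2 - 25*x^2 + 24*x + 121*sqrt(2)*x - 120*sqrt(2) + 16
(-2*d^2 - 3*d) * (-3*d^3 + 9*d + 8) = 6*d^5 + 9*d^4 - 18*d^3 - 43*d^2 - 24*d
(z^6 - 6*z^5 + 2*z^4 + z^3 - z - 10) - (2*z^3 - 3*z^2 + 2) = z^6 - 6*z^5 + 2*z^4 - z^3 + 3*z^2 - z - 12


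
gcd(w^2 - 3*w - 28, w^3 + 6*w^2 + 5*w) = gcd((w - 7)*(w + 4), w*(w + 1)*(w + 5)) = 1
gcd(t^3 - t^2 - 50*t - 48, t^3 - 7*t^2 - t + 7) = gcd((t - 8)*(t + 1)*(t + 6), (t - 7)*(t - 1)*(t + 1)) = t + 1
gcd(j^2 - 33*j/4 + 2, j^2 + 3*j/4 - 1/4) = j - 1/4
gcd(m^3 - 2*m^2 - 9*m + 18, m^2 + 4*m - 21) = m - 3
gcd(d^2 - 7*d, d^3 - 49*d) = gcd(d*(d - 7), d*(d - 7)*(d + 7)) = d^2 - 7*d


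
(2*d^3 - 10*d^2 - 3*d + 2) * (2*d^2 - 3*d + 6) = 4*d^5 - 26*d^4 + 36*d^3 - 47*d^2 - 24*d + 12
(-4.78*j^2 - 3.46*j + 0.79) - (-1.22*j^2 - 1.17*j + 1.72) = -3.56*j^2 - 2.29*j - 0.93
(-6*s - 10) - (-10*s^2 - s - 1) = 10*s^2 - 5*s - 9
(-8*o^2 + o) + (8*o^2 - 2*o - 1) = -o - 1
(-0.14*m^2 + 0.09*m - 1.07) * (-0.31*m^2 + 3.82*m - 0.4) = 0.0434*m^4 - 0.5627*m^3 + 0.7315*m^2 - 4.1234*m + 0.428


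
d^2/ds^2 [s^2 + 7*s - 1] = 2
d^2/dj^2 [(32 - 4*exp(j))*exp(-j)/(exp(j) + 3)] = 4*(-exp(3*j) + 35*exp(2*j) + 72*exp(j) + 72)*exp(-j)/(exp(3*j) + 9*exp(2*j) + 27*exp(j) + 27)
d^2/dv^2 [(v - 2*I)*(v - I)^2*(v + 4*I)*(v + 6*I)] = 20*v^3 + 72*I*v^2 + 66*v + 96*I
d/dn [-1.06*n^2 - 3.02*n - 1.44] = -2.12*n - 3.02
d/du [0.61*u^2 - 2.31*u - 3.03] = 1.22*u - 2.31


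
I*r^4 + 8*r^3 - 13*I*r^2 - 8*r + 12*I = (r + 1)*(r - 6*I)*(r - 2*I)*(I*r - I)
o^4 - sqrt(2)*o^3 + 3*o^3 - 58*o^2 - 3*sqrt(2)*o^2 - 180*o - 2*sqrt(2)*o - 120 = (o + 1)*(o + 2)*(o - 6*sqrt(2))*(o + 5*sqrt(2))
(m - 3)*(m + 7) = m^2 + 4*m - 21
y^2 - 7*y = y*(y - 7)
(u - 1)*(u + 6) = u^2 + 5*u - 6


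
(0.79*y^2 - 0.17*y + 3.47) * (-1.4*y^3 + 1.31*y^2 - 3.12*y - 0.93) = -1.106*y^5 + 1.2729*y^4 - 7.5455*y^3 + 4.3414*y^2 - 10.6683*y - 3.2271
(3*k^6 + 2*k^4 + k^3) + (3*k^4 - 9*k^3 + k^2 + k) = 3*k^6 + 5*k^4 - 8*k^3 + k^2 + k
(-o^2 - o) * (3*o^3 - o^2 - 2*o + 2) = -3*o^5 - 2*o^4 + 3*o^3 - 2*o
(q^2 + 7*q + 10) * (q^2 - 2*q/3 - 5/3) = q^4 + 19*q^3/3 + 11*q^2/3 - 55*q/3 - 50/3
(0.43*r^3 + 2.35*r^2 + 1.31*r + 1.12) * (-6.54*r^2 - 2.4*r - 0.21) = -2.8122*r^5 - 16.401*r^4 - 14.2977*r^3 - 10.9623*r^2 - 2.9631*r - 0.2352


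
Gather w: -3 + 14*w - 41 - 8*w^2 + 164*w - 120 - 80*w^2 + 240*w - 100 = -88*w^2 + 418*w - 264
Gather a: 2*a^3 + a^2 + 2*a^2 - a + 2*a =2*a^3 + 3*a^2 + a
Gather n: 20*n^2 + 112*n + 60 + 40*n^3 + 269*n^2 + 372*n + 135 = 40*n^3 + 289*n^2 + 484*n + 195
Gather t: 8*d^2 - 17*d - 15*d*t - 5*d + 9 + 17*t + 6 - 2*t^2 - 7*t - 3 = 8*d^2 - 22*d - 2*t^2 + t*(10 - 15*d) + 12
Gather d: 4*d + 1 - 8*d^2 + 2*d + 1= -8*d^2 + 6*d + 2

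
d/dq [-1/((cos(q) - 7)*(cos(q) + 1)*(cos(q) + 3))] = (3*sin(q)^2 + 6*cos(q) + 22)*sin(q)/((cos(q) - 7)^2*(cos(q) + 1)^2*(cos(q) + 3)^2)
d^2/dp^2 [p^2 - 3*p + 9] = 2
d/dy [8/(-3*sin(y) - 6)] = 8*cos(y)/(3*(sin(y) + 2)^2)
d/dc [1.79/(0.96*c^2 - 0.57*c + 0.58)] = (1.0203 - 3.4368*c)/(0.96*c^2 - 0.57*c + 0.58)^2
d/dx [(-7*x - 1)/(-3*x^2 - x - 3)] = (21*x^2 + 7*x - (6*x + 1)*(7*x + 1) + 21)/(3*x^2 + x + 3)^2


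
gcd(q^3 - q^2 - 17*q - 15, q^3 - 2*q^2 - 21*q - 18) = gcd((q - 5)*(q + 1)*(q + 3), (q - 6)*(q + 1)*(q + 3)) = q^2 + 4*q + 3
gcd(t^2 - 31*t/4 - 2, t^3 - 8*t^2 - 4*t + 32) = t - 8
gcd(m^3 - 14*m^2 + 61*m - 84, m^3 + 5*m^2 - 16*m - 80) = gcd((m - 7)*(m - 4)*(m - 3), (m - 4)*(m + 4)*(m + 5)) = m - 4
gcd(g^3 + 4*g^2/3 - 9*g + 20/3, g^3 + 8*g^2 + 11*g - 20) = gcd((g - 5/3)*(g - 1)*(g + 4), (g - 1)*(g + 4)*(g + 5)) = g^2 + 3*g - 4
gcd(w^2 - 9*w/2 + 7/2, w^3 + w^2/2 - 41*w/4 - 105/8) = w - 7/2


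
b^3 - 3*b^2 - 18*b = b*(b - 6)*(b + 3)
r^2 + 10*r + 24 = (r + 4)*(r + 6)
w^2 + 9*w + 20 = (w + 4)*(w + 5)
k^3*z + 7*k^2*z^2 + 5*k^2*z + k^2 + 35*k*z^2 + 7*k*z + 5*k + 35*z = (k + 5)*(k + 7*z)*(k*z + 1)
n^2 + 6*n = n*(n + 6)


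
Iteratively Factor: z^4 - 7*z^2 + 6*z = (z - 1)*(z^3 + z^2 - 6*z) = (z - 1)*(z + 3)*(z^2 - 2*z) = (z - 2)*(z - 1)*(z + 3)*(z)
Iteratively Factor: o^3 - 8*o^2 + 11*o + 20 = (o - 5)*(o^2 - 3*o - 4) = (o - 5)*(o - 4)*(o + 1)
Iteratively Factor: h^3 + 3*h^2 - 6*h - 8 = (h - 2)*(h^2 + 5*h + 4) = (h - 2)*(h + 1)*(h + 4)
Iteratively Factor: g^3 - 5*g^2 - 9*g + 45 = (g - 3)*(g^2 - 2*g - 15) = (g - 5)*(g - 3)*(g + 3)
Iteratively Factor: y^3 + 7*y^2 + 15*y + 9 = (y + 3)*(y^2 + 4*y + 3) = (y + 3)^2*(y + 1)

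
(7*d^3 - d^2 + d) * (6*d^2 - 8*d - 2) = 42*d^5 - 62*d^4 - 6*d^2 - 2*d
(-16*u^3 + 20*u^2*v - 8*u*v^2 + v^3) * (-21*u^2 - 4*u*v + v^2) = 336*u^5 - 356*u^4*v + 72*u^3*v^2 + 31*u^2*v^3 - 12*u*v^4 + v^5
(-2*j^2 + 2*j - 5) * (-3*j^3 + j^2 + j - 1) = 6*j^5 - 8*j^4 + 15*j^3 - j^2 - 7*j + 5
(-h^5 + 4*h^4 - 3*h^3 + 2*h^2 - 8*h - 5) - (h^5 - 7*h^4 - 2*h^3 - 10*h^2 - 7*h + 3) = -2*h^5 + 11*h^4 - h^3 + 12*h^2 - h - 8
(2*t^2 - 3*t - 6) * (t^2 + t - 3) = 2*t^4 - t^3 - 15*t^2 + 3*t + 18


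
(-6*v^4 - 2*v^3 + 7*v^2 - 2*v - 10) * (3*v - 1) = -18*v^5 + 23*v^3 - 13*v^2 - 28*v + 10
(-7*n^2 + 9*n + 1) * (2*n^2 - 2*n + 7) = -14*n^4 + 32*n^3 - 65*n^2 + 61*n + 7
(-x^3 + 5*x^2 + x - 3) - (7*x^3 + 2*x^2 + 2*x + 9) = -8*x^3 + 3*x^2 - x - 12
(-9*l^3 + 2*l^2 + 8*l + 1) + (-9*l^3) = -18*l^3 + 2*l^2 + 8*l + 1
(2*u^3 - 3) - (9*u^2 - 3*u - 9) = 2*u^3 - 9*u^2 + 3*u + 6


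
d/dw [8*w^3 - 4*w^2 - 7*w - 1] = 24*w^2 - 8*w - 7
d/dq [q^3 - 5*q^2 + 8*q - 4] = 3*q^2 - 10*q + 8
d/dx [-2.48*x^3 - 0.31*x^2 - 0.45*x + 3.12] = -7.44*x^2 - 0.62*x - 0.45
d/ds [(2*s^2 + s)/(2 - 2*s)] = (-s^2 + 2*s + 1/2)/(s^2 - 2*s + 1)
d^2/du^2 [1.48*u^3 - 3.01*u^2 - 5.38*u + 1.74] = 8.88*u - 6.02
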